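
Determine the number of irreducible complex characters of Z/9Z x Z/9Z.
81

Working: The number of irreducible complex representations of a finite group equals its number of conjugacy classes. Z/9Z x Z/9Z is abelian of order 81, so every element is its own conjugacy class: 81 classes, so Z/9Z x Z/9Z (order 81) has exactly 81 irreducible complex representations.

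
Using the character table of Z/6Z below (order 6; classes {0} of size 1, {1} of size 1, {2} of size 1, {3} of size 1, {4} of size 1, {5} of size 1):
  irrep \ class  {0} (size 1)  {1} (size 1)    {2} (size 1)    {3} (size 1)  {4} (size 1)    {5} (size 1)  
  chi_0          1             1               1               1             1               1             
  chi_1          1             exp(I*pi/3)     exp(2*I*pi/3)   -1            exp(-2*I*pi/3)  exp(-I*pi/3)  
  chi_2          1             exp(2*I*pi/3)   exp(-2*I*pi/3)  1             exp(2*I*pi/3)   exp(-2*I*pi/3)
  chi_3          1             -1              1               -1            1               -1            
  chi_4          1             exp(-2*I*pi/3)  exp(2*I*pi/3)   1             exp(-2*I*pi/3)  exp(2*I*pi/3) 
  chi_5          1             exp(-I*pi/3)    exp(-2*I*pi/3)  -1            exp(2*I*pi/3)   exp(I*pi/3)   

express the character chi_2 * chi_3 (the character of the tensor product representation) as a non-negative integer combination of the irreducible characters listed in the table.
chi_2 tensor chi_3 = chi_5 (all other irreducibles have multiplicity 0).

Derivation: The character of a tensor product is the pointwise product (chi_2 * chi_3)(C) = chi_2(C) * chi_3(C):
  {0}: (1)*(1), {1}: (exp(2*I*pi/3))*(-1), {2}: (exp(-2*I*pi/3))*(1), {3}: (1)*(-1), {4}: (exp(2*I*pi/3))*(1), {5}: (exp(-2*I*pi/3))*(-1)
so (chi_2 * chi_3) takes values
  {0} -> 1, {1} -> -exp(2*I*pi/3), {2} -> exp(-2*I*pi/3), {3} -> -1, {4} -> exp(2*I*pi/3), {5} -> -exp(-2*I*pi/3).
Now take the inner product of this character with each irreducible chi from the table, <chi_2*chi_3, chi> = (1/6) sum_C |C| (chi_2*chi_3)(C) conj(chi(C)):
  <chi_2*chi_3, chi_0> = (1/6)[1*(1)*conj(1) + 1*(-exp(2*I*pi/3))*conj(1) + 1*(exp(-2*I*pi/3))*conj(1) + 1*(-1)*conj(1) + 1*(exp(2*I*pi/3))*conj(1) + 1*(-exp(-2*I*pi/3))*conj(1)]
      = (1/6)[(1) + (-exp(2*I*pi/3)) + (exp(-2*I*pi/3)) + (-1) + (exp(2*I*pi/3)) + (-exp(-2*I*pi/3))] = 0/6 = 0
  <chi_2*chi_3, chi_1> = (1/6)[1*(1)*conj(1) + 1*(-exp(2*I*pi/3))*conj(exp(I*pi/3)) + 1*(exp(-2*I*pi/3))*conj(exp(2*I*pi/3)) + 1*(-1)*conj(-1) + 1*(exp(2*I*pi/3))*conj(exp(-2*I*pi/3)) + 1*(-exp(-2*I*pi/3))*conj(exp(-I*pi/3))]
      = (1/6)[(1) + (-exp(I*pi/3)) + (exp(2*I*pi/3)) + (1) + (exp(-2*I*pi/3)) + (-exp(-I*pi/3))] = 0/6 = 0
  <chi_2*chi_3, chi_2> = (1/6)[1*(1)*conj(1) + 1*(-exp(2*I*pi/3))*conj(exp(2*I*pi/3)) + 1*(exp(-2*I*pi/3))*conj(exp(-2*I*pi/3)) + 1*(-1)*conj(1) + 1*(exp(2*I*pi/3))*conj(exp(2*I*pi/3)) + 1*(-exp(-2*I*pi/3))*conj(exp(-2*I*pi/3))]
      = (1/6)[(1) + (-1) + (1) + (-1) + (1) + (-1)] = 0/6 = 0
  <chi_2*chi_3, chi_3> = (1/6)[1*(1)*conj(1) + 1*(-exp(2*I*pi/3))*conj(-1) + 1*(exp(-2*I*pi/3))*conj(1) + 1*(-1)*conj(-1) + 1*(exp(2*I*pi/3))*conj(1) + 1*(-exp(-2*I*pi/3))*conj(-1)]
      = (1/6)[(1) + (exp(2*I*pi/3)) + (exp(-2*I*pi/3)) + (1) + (exp(2*I*pi/3)) + (exp(-2*I*pi/3))] = 0/6 = 0
  <chi_2*chi_3, chi_4> = (1/6)[1*(1)*conj(1) + 1*(-exp(2*I*pi/3))*conj(exp(-2*I*pi/3)) + 1*(exp(-2*I*pi/3))*conj(exp(2*I*pi/3)) + 1*(-1)*conj(1) + 1*(exp(2*I*pi/3))*conj(exp(-2*I*pi/3)) + 1*(-exp(-2*I*pi/3))*conj(exp(2*I*pi/3))]
      = (1/6)[(1) + (-exp(-2*I*pi/3)) + (exp(2*I*pi/3)) + (-1) + (exp(-2*I*pi/3)) + (-exp(2*I*pi/3))] = 0/6 = 0
  <chi_2*chi_3, chi_5> = (1/6)[1*(1)*conj(1) + 1*(-exp(2*I*pi/3))*conj(exp(-I*pi/3)) + 1*(exp(-2*I*pi/3))*conj(exp(-2*I*pi/3)) + 1*(-1)*conj(-1) + 1*(exp(2*I*pi/3))*conj(exp(2*I*pi/3)) + 1*(-exp(-2*I*pi/3))*conj(exp(I*pi/3))]
      = (1/6)[(1) + (1) + (1) + (1) + (1) + (1)] = 6/6 = 1
(Exp terms are combined using exp(i*s)*conj(exp(i*t)) = exp(i*(s-t)), and sums of them are collapsed using the identity that for every m > 1 the m distinct m-th roots of unity sum to 0, e.g. 1 + exp(2*I*pi/3) + exp(-2*I*pi/3) = 0.)
Hence the multiplicities are chi_5: 1. Dimension check: dim(chi_2)*dim(chi_3) = 1*1 = 1 and sum (mult * dim) = 1*1 = 1.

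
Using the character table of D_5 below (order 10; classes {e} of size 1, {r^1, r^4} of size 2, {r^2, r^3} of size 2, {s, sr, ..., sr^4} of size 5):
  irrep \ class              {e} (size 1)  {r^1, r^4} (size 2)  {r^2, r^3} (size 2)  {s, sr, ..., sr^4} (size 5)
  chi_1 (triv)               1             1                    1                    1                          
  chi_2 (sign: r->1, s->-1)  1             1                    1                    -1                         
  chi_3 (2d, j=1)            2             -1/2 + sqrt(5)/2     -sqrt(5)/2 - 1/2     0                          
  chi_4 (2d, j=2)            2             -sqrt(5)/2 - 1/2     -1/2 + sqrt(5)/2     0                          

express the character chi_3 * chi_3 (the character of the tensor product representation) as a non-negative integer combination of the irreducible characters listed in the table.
chi_3 tensor chi_3 = chi_1 + chi_2 + chi_4 (all other irreducibles have multiplicity 0).

Details: The character of a tensor product is the pointwise product (chi_3 * chi_3)(C) = chi_3(C) * chi_3(C):
  {e}: (2)*(2), {r^1, r^4}: (-1/2 + sqrt(5)/2)*(-1/2 + sqrt(5)/2), {r^2, r^3}: (-sqrt(5)/2 - 1/2)*(-sqrt(5)/2 - 1/2), {s, sr, ..., sr^4}: (0)*(0)
so (chi_3 * chi_3) takes values
  {e} -> 4, {r^1, r^4} -> 3/2 - sqrt(5)/2, {r^2, r^3} -> sqrt(5)/2 + 3/2, {s, sr, ..., sr^4} -> 0.
Now take the inner product of this character with each irreducible chi from the table, <chi_3*chi_3, chi> = (1/10) sum_C |C| (chi_3*chi_3)(C) conj(chi(C)):
  <chi_3*chi_3, chi_1> = (1/10)[1*(4)*conj(1) + 2*(3/2 - sqrt(5)/2)*conj(1) + 2*(sqrt(5)/2 + 3/2)*conj(1) + 5*(0)*conj(1)]
      = (1/10)[(4) + (3 - sqrt(5)) + (sqrt(5) + 3) + (0)] = 10/10 = 1
  <chi_3*chi_3, chi_2> = (1/10)[1*(4)*conj(1) + 2*(3/2 - sqrt(5)/2)*conj(1) + 2*(sqrt(5)/2 + 3/2)*conj(1) + 5*(0)*conj(-1)]
      = (1/10)[(4) + (3 - sqrt(5)) + (sqrt(5) + 3) + (0)] = 10/10 = 1
  <chi_3*chi_3, chi_3> = (1/10)[1*(4)*conj(2) + 2*(3/2 - sqrt(5)/2)*conj(-1/2 + sqrt(5)/2) + 2*(sqrt(5)/2 + 3/2)*conj(-sqrt(5)/2 - 1/2) + 5*(0)*conj(0)]
      = (1/10)[(8) + (-4 + 2*sqrt(5)) + (-2*sqrt(5) - 4) + (0)] = 0/10 = 0
  <chi_3*chi_3, chi_4> = (1/10)[1*(4)*conj(2) + 2*(3/2 - sqrt(5)/2)*conj(-sqrt(5)/2 - 1/2) + 2*(sqrt(5)/2 + 3/2)*conj(-1/2 + sqrt(5)/2) + 5*(0)*conj(0)]
      = (1/10)[(8) + (1 - sqrt(5)) + (1 + sqrt(5)) + (0)] = 10/10 = 1
Hence the multiplicities are chi_1: 1, chi_2: 1, chi_4: 1. Dimension check: dim(chi_3)*dim(chi_3) = 2*2 = 4 and sum (mult * dim) = 1*1 + 1*1 + 1*2 = 4.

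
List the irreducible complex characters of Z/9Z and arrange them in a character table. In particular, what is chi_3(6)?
Character table of Z/9Z (irreps indexed chi_0,...,chi_8 with chi_k(m) = zeta_9^(k*m), zeta_9 = exp(2*pi*i/9)):
  irrep \ class  {0} (size 1)  {1} (size 1)    {2} (size 1)    {3} (size 1)    {4} (size 1)    {5} (size 1)    {6} (size 1)    {7} (size 1)    {8} (size 1)  
  chi_0          1             1               1               1               1               1               1               1               1             
  chi_1          1             exp(2*I*pi/9)   exp(4*I*pi/9)   exp(2*I*pi/3)   exp(8*I*pi/9)   exp(-8*I*pi/9)  exp(-2*I*pi/3)  exp(-4*I*pi/9)  exp(-2*I*pi/9)
  chi_2          1             exp(4*I*pi/9)   exp(8*I*pi/9)   exp(-2*I*pi/3)  exp(-2*I*pi/9)  exp(2*I*pi/9)   exp(2*I*pi/3)   exp(-8*I*pi/9)  exp(-4*I*pi/9)
  chi_3          1             exp(2*I*pi/3)   exp(-2*I*pi/3)  1               exp(2*I*pi/3)   exp(-2*I*pi/3)  1               exp(2*I*pi/3)   exp(-2*I*pi/3)
  chi_4          1             exp(8*I*pi/9)   exp(-2*I*pi/9)  exp(2*I*pi/3)   exp(-4*I*pi/9)  exp(4*I*pi/9)   exp(-2*I*pi/3)  exp(2*I*pi/9)   exp(-8*I*pi/9)
  chi_5          1             exp(-8*I*pi/9)  exp(2*I*pi/9)   exp(-2*I*pi/3)  exp(4*I*pi/9)   exp(-4*I*pi/9)  exp(2*I*pi/3)   exp(-2*I*pi/9)  exp(8*I*pi/9) 
  chi_6          1             exp(-2*I*pi/3)  exp(2*I*pi/3)   1               exp(-2*I*pi/3)  exp(2*I*pi/3)   1               exp(-2*I*pi/3)  exp(2*I*pi/3) 
  chi_7          1             exp(-4*I*pi/9)  exp(-8*I*pi/9)  exp(2*I*pi/3)   exp(2*I*pi/9)   exp(-2*I*pi/9)  exp(-2*I*pi/3)  exp(8*I*pi/9)   exp(4*I*pi/9) 
  chi_8          1             exp(-2*I*pi/9)  exp(-4*I*pi/9)  exp(-2*I*pi/3)  exp(-8*I*pi/9)  exp(8*I*pi/9)   exp(2*I*pi/3)   exp(4*I*pi/9)   exp(2*I*pi/9) 

Spot check: chi_3(6) = zeta_9^(3*6) = zeta_9^18 = 1.

Argument: Z/9Z is abelian, so all 9 irreducible complex representations are 1-dimensional. They are given by chi_k(m) = zeta_9^(k*m) for k = 0,...,8. Row orthogonality: sum_m chi_k(m) conj(chi_l(m)) = 9 * [k = l].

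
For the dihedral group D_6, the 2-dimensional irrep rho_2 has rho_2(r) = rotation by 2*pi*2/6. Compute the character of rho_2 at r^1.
chi_{rho_2}(r^1) = 2*cos(2*pi*2*1/6) = -1

Justification: rho_2(r^1) is rotation by angle 2*pi*2*1/6, whose trace is 2*cos(2*pi*2*1/6) = -1.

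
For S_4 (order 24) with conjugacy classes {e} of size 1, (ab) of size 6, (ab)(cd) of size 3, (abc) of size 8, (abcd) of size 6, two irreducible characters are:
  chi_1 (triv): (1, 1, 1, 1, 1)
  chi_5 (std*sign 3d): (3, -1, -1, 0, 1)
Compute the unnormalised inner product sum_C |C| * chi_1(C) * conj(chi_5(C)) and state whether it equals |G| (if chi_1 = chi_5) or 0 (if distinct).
Sum = 0; so <chi_1, chi_5> = 0 (distinct irreducibles are orthogonal).

Argument: Compute term by term over conjugacy classes (|C| * chi_1(C) * conj(chi_5(C))):
  1*(1)*conj(3) + 6*(1)*conj(-1) + 3*(1)*conj(-1) + 8*(1)*conj(0) + 6*(1)*conj(1)
  = (3) + (-6) + (-3) + (0) + (6)
  = 0.
Dividing by |G| = 24 gives 0/24 = 0, matching the row-orthogonality relation <chi_1, chi_5> = [chi_1 = chi_5].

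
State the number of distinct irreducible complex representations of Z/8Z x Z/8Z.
64

Justification: The number of irreducible complex representations of a finite group equals its number of conjugacy classes. Z/8Z x Z/8Z is abelian of order 64, so every element is its own conjugacy class: 64 classes, so Z/8Z x Z/8Z (order 64) has exactly 64 irreducible complex representations.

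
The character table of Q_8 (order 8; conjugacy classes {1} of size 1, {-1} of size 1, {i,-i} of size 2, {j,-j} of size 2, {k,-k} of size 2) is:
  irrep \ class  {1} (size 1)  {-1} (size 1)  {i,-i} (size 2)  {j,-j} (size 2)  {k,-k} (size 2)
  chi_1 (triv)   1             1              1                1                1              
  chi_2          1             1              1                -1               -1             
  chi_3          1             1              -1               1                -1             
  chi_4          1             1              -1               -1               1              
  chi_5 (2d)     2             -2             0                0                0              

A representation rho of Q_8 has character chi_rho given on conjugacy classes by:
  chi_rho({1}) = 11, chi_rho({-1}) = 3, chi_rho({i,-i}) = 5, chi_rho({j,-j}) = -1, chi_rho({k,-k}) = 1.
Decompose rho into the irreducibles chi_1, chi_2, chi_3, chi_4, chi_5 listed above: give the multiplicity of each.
Multiplicities: chi_1: 3, chi_2: 3, chi_3: 0, chi_4: 1, chi_5: 2.

Justification: Use <chi_rho, chi> = (1/|G|) sum_C |C| * chi_rho(C) * conj(chi(C)) with |G| = 8 for each irreducible chi in the table:
  <chi_rho, chi_1> = (1/8)[1*(11)*conj(1) + 1*(3)*conj(1) + 2*(5)*conj(1) + 2*(-1)*conj(1) + 2*(1)*conj(1)]
      = (1/8)[(11) + (3) + (10) + (-2) + (2)] = 24/8 = 3
  <chi_rho, chi_2> = (1/8)[1*(11)*conj(1) + 1*(3)*conj(1) + 2*(5)*conj(1) + 2*(-1)*conj(-1) + 2*(1)*conj(-1)]
      = (1/8)[(11) + (3) + (10) + (2) + (-2)] = 24/8 = 3
  <chi_rho, chi_3> = (1/8)[1*(11)*conj(1) + 1*(3)*conj(1) + 2*(5)*conj(-1) + 2*(-1)*conj(1) + 2*(1)*conj(-1)]
      = (1/8)[(11) + (3) + (-10) + (-2) + (-2)] = 0/8 = 0
  <chi_rho, chi_4> = (1/8)[1*(11)*conj(1) + 1*(3)*conj(1) + 2*(5)*conj(-1) + 2*(-1)*conj(-1) + 2*(1)*conj(1)]
      = (1/8)[(11) + (3) + (-10) + (2) + (2)] = 8/8 = 1
  <chi_rho, chi_5> = (1/8)[1*(11)*conj(2) + 1*(3)*conj(-2) + 2*(5)*conj(0) + 2*(-1)*conj(0) + 2*(1)*conj(0)]
      = (1/8)[(22) + (-6) + (0) + (0) + (0)] = 16/8 = 2
Dimension check: dim(rho) = sum (mult * dim) = 3*1 + 3*1 + 0*1 + 1*1 + 2*2 = 11 = chi_rho(e) = 11.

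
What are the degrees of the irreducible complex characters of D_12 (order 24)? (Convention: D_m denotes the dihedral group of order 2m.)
Dimensions: 1, 1, 1, 1, 2, 2, 2, 2, 2

Details: There are 9 irreducibles (= number of conjugacy classes). Their dimensions d_i satisfy sum d_i^2 = |G| = 24: 1 + 1 + 1 + 1 + 4 + 4 + 4 + 4 + 4 = 24.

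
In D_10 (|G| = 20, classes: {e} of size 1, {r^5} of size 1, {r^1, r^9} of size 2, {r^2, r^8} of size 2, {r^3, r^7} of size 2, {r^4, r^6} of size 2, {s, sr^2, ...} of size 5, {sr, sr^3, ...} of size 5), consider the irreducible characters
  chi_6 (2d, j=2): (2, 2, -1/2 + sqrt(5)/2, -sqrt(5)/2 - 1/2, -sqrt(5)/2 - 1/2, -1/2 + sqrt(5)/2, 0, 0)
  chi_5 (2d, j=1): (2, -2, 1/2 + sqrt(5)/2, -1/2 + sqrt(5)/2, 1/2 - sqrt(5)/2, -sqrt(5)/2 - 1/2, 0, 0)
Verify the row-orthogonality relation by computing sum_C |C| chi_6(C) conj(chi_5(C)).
Sum = 0; so <chi_6, chi_5> = 0 (distinct irreducibles are orthogonal).

Why: Compute term by term over conjugacy classes (|C| * chi_6(C) * conj(chi_5(C))):
  1*(2)*conj(2) + 1*(2)*conj(-2) + 2*(-1/2 + sqrt(5)/2)*conj(1/2 + sqrt(5)/2) + 2*(-sqrt(5)/2 - 1/2)*conj(-1/2 + sqrt(5)/2) + 2*(-sqrt(5)/2 - 1/2)*conj(1/2 - sqrt(5)/2) + 2*(-1/2 + sqrt(5)/2)*conj(-sqrt(5)/2 - 1/2) + 5*(0)*conj(0) + 5*(0)*conj(0)
  = (4) + (-4) + (2) + (-2) + (2) + (-2) + (0) + (0)
  = 0.
Dividing by |G| = 20 gives 0/20 = 0, matching the row-orthogonality relation <chi_6, chi_5> = [chi_6 = chi_5].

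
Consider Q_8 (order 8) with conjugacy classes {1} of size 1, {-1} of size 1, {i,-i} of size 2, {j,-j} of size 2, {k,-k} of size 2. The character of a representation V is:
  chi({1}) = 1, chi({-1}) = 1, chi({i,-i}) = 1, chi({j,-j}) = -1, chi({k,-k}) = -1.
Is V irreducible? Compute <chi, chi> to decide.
Irreducible: <chi, chi> = 1.

<chi, chi> = (1/|G|) sum_C |C| * |chi(C)|^2 = (1/8)[1*|1|^2 + 1*|1|^2 + 2*|1|^2 + 2*|-1|^2 + 2*|-1|^2]
  = (1/8)[(1) + (1) + (2) + (2) + (2)] = 8/8 = 1.
A character is irreducible iff <chi, chi> = 1, so this representation is irreducible.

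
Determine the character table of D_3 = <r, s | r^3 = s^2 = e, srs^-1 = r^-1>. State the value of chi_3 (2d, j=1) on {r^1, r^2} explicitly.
Conjugacy classes: {e} of size 1, {r^1, r^2} of size 2, {s, sr, ..., sr^2} of size 3.
Character table:
  irrep \ class              {e} (size 1)  {r^1, r^2} (size 2)  {s, sr, ..., sr^2} (size 3)
  chi_1 (triv)               1             1                    1                          
  chi_2 (sign: r->1, s->-1)  1             1                    -1                         
  chi_3 (2d, j=1)            2             -1                   0                          

Spot check: chi_3 (2d, j=1) on {r^1, r^2} = -1.

Solution. D_3 has order 2*3 = 6 with 3 conjugacy classes, hence 3 irreducibles. Sum of squared dims 1 + 1 + 4 = 6 = |G|. Linear characters come from the abelianisation; the 2-dimensional irreps have character r^k -> 2*cos(2*pi*j*k/3), reflections -> 0.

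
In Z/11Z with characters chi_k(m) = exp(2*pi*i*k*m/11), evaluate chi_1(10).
chi_1(10) = zeta_11^10 = exp(-2*I*pi/11)

Argument: chi_1(10) = zeta_11^(1*10) = zeta_11^10. Since zeta_11^11 = 1, this equals zeta_11^10 = exp(2*pi*i*10/11) = exp(-2*I*pi/11).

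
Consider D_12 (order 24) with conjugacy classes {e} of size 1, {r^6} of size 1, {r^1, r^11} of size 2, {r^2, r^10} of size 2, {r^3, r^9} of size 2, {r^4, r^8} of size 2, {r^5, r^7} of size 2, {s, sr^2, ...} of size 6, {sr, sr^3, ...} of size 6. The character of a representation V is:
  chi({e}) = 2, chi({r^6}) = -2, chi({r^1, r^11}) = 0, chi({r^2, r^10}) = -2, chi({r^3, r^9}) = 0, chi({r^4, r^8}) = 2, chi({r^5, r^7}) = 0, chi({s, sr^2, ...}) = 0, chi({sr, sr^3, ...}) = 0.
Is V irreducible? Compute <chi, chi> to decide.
Irreducible: <chi, chi> = 1.

Derivation: <chi, chi> = (1/|G|) sum_C |C| * |chi(C)|^2 = (1/24)[1*|2|^2 + 1*|-2|^2 + 2*|0|^2 + 2*|-2|^2 + 2*|0|^2 + 2*|2|^2 + 2*|0|^2 + 6*|0|^2 + 6*|0|^2]
  = (1/24)[(4) + (4) + (0) + (8) + (0) + (8) + (0) + (0) + (0)] = 24/24 = 1.
A character is irreducible iff <chi, chi> = 1, so this representation is irreducible.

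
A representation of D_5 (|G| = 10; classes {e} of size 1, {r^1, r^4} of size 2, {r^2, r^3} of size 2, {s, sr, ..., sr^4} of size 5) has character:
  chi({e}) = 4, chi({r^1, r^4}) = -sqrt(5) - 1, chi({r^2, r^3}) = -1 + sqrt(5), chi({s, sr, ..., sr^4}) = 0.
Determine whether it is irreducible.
Not irreducible (reducible): <chi, chi> = 4 > 1.

<chi, chi> = (1/|G|) sum_C |C| * |chi(C)|^2 = (1/10)[1*|4|^2 + 2*|-sqrt(5) - 1|^2 + 2*|-1 + sqrt(5)|^2 + 5*|0|^2]
  = (1/10)[(16) + (4*sqrt(5) + 12) + (12 - 4*sqrt(5)) + (0)] = 40/10 = 4.
A character is irreducible iff <chi, chi> = 1, so this representation is reducible.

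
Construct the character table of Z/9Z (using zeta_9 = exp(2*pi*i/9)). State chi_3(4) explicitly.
Character table of Z/9Z (irreps indexed chi_0,...,chi_8 with chi_k(m) = zeta_9^(k*m), zeta_9 = exp(2*pi*i/9)):
  irrep \ class  {0} (size 1)  {1} (size 1)    {2} (size 1)    {3} (size 1)    {4} (size 1)    {5} (size 1)    {6} (size 1)    {7} (size 1)    {8} (size 1)  
  chi_0          1             1               1               1               1               1               1               1               1             
  chi_1          1             exp(2*I*pi/9)   exp(4*I*pi/9)   exp(2*I*pi/3)   exp(8*I*pi/9)   exp(-8*I*pi/9)  exp(-2*I*pi/3)  exp(-4*I*pi/9)  exp(-2*I*pi/9)
  chi_2          1             exp(4*I*pi/9)   exp(8*I*pi/9)   exp(-2*I*pi/3)  exp(-2*I*pi/9)  exp(2*I*pi/9)   exp(2*I*pi/3)   exp(-8*I*pi/9)  exp(-4*I*pi/9)
  chi_3          1             exp(2*I*pi/3)   exp(-2*I*pi/3)  1               exp(2*I*pi/3)   exp(-2*I*pi/3)  1               exp(2*I*pi/3)   exp(-2*I*pi/3)
  chi_4          1             exp(8*I*pi/9)   exp(-2*I*pi/9)  exp(2*I*pi/3)   exp(-4*I*pi/9)  exp(4*I*pi/9)   exp(-2*I*pi/3)  exp(2*I*pi/9)   exp(-8*I*pi/9)
  chi_5          1             exp(-8*I*pi/9)  exp(2*I*pi/9)   exp(-2*I*pi/3)  exp(4*I*pi/9)   exp(-4*I*pi/9)  exp(2*I*pi/3)   exp(-2*I*pi/9)  exp(8*I*pi/9) 
  chi_6          1             exp(-2*I*pi/3)  exp(2*I*pi/3)   1               exp(-2*I*pi/3)  exp(2*I*pi/3)   1               exp(-2*I*pi/3)  exp(2*I*pi/3) 
  chi_7          1             exp(-4*I*pi/9)  exp(-8*I*pi/9)  exp(2*I*pi/3)   exp(2*I*pi/9)   exp(-2*I*pi/9)  exp(-2*I*pi/3)  exp(8*I*pi/9)   exp(4*I*pi/9) 
  chi_8          1             exp(-2*I*pi/9)  exp(-4*I*pi/9)  exp(-2*I*pi/3)  exp(-8*I*pi/9)  exp(8*I*pi/9)   exp(2*I*pi/3)   exp(4*I*pi/9)   exp(2*I*pi/9) 

Spot check: chi_3(4) = zeta_9^(3*4) = zeta_9^12 = exp(2*I*pi/3).

Derivation: Z/9Z is abelian, so all 9 irreducible complex representations are 1-dimensional. They are given by chi_k(m) = zeta_9^(k*m) for k = 0,...,8. Row orthogonality: sum_m chi_k(m) conj(chi_l(m)) = 9 * [k = l].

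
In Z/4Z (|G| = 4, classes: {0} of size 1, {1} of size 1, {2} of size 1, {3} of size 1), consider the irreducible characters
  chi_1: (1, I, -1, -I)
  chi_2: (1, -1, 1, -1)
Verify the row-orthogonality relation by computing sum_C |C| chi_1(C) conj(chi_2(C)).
Sum = 0; so <chi_1, chi_2> = 0 (distinct irreducibles are orthogonal).

Explanation: Compute term by term over conjugacy classes (|C| * chi_1(C) * conj(chi_2(C))):
  1*(1)*conj(1) + 1*(I)*conj(-1) + 1*(-1)*conj(1) + 1*(-I)*conj(-1)
  = (1) + (-I) + (-1) + (I)
  = 0.
(Exp terms are combined using exp(i*s)*conj(exp(i*t)) = exp(i*(s-t)), and sums of them are collapsed using the identity that for every m > 1 the m distinct m-th roots of unity sum to 0, e.g. 1 + exp(2*I*pi/3) + exp(-2*I*pi/3) = 0.)
Dividing by |G| = 4 gives 0/4 = 0, matching the row-orthogonality relation <chi_1, chi_2> = [chi_1 = chi_2].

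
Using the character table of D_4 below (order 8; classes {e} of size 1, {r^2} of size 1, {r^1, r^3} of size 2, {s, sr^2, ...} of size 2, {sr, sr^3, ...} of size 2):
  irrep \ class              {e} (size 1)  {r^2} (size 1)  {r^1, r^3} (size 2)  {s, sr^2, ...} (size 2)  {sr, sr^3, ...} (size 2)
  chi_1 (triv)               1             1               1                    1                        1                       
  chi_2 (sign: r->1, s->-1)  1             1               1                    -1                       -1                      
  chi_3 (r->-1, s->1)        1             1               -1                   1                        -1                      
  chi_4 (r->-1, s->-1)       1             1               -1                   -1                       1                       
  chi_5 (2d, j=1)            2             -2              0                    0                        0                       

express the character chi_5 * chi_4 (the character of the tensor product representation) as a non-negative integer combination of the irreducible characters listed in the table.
chi_5 tensor chi_4 = chi_5 (all other irreducibles have multiplicity 0).

Solution. The character of a tensor product is the pointwise product (chi_5 * chi_4)(C) = chi_5(C) * chi_4(C):
  {e}: (2)*(1), {r^2}: (-2)*(1), {r^1, r^3}: (0)*(-1), {s, sr^2, ...}: (0)*(-1), {sr, sr^3, ...}: (0)*(1)
so (chi_5 * chi_4) takes values
  {e} -> 2, {r^2} -> -2, {r^1, r^3} -> 0, {s, sr^2, ...} -> 0, {sr, sr^3, ...} -> 0.
Now take the inner product of this character with each irreducible chi from the table, <chi_5*chi_4, chi> = (1/8) sum_C |C| (chi_5*chi_4)(C) conj(chi(C)):
  <chi_5*chi_4, chi_1> = (1/8)[1*(2)*conj(1) + 1*(-2)*conj(1) + 2*(0)*conj(1) + 2*(0)*conj(1) + 2*(0)*conj(1)]
      = (1/8)[(2) + (-2) + (0) + (0) + (0)] = 0/8 = 0
  <chi_5*chi_4, chi_2> = (1/8)[1*(2)*conj(1) + 1*(-2)*conj(1) + 2*(0)*conj(1) + 2*(0)*conj(-1) + 2*(0)*conj(-1)]
      = (1/8)[(2) + (-2) + (0) + (0) + (0)] = 0/8 = 0
  <chi_5*chi_4, chi_3> = (1/8)[1*(2)*conj(1) + 1*(-2)*conj(1) + 2*(0)*conj(-1) + 2*(0)*conj(1) + 2*(0)*conj(-1)]
      = (1/8)[(2) + (-2) + (0) + (0) + (0)] = 0/8 = 0
  <chi_5*chi_4, chi_4> = (1/8)[1*(2)*conj(1) + 1*(-2)*conj(1) + 2*(0)*conj(-1) + 2*(0)*conj(-1) + 2*(0)*conj(1)]
      = (1/8)[(2) + (-2) + (0) + (0) + (0)] = 0/8 = 0
  <chi_5*chi_4, chi_5> = (1/8)[1*(2)*conj(2) + 1*(-2)*conj(-2) + 2*(0)*conj(0) + 2*(0)*conj(0) + 2*(0)*conj(0)]
      = (1/8)[(4) + (4) + (0) + (0) + (0)] = 8/8 = 1
Hence the multiplicities are chi_5: 1. Dimension check: dim(chi_5)*dim(chi_4) = 2*1 = 2 and sum (mult * dim) = 1*2 = 2.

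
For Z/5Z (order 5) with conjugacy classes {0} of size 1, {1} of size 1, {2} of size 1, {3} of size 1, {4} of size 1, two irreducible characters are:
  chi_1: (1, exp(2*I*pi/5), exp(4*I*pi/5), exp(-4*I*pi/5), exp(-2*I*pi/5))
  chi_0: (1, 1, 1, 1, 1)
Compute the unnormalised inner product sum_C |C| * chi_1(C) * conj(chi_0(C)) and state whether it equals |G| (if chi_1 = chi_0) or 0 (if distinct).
Sum = 0; so <chi_1, chi_0> = 0 (distinct irreducibles are orthogonal).

Justification: Compute term by term over conjugacy classes (|C| * chi_1(C) * conj(chi_0(C))):
  1*(1)*conj(1) + 1*(exp(2*I*pi/5))*conj(1) + 1*(exp(4*I*pi/5))*conj(1) + 1*(exp(-4*I*pi/5))*conj(1) + 1*(exp(-2*I*pi/5))*conj(1)
  = (1) + (exp(2*I*pi/5)) + (exp(4*I*pi/5)) + (exp(-4*I*pi/5)) + (exp(-2*I*pi/5))
  = 0.
(Exp terms are combined using exp(i*s)*conj(exp(i*t)) = exp(i*(s-t)), and sums of them are collapsed using the identity that for every m > 1 the m distinct m-th roots of unity sum to 0, e.g. 1 + exp(2*I*pi/3) + exp(-2*I*pi/3) = 0.)
Dividing by |G| = 5 gives 0/5 = 0, matching the row-orthogonality relation <chi_1, chi_0> = [chi_1 = chi_0].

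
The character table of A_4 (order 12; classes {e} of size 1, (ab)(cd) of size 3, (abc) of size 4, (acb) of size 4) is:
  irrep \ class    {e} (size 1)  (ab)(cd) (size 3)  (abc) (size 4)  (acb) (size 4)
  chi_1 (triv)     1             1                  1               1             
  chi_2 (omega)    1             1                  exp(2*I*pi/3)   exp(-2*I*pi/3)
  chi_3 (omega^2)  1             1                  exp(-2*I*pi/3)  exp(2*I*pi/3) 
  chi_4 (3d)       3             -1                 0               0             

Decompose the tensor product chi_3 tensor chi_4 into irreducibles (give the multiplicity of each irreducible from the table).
chi_3 tensor chi_4 = chi_4 (all other irreducibles have multiplicity 0).

Reasoning: The character of a tensor product is the pointwise product (chi_3 * chi_4)(C) = chi_3(C) * chi_4(C):
  {e}: (1)*(3), (ab)(cd): (1)*(-1), (abc): (exp(-2*I*pi/3))*(0), (acb): (exp(2*I*pi/3))*(0)
so (chi_3 * chi_4) takes values
  {e} -> 3, (ab)(cd) -> -1, (abc) -> 0, (acb) -> 0.
Now take the inner product of this character with each irreducible chi from the table, <chi_3*chi_4, chi> = (1/12) sum_C |C| (chi_3*chi_4)(C) conj(chi(C)):
  <chi_3*chi_4, chi_1> = (1/12)[1*(3)*conj(1) + 3*(-1)*conj(1) + 4*(0)*conj(1) + 4*(0)*conj(1)]
      = (1/12)[(3) + (-3) + (0) + (0)] = 0/12 = 0
  <chi_3*chi_4, chi_2> = (1/12)[1*(3)*conj(1) + 3*(-1)*conj(1) + 4*(0)*conj(exp(2*I*pi/3)) + 4*(0)*conj(exp(-2*I*pi/3))]
      = (1/12)[(3) + (-3) + (0) + (0)] = 0/12 = 0
  <chi_3*chi_4, chi_3> = (1/12)[1*(3)*conj(1) + 3*(-1)*conj(1) + 4*(0)*conj(exp(-2*I*pi/3)) + 4*(0)*conj(exp(2*I*pi/3))]
      = (1/12)[(3) + (-3) + (0) + (0)] = 0/12 = 0
  <chi_3*chi_4, chi_4> = (1/12)[1*(3)*conj(3) + 3*(-1)*conj(-1) + 4*(0)*conj(0) + 4*(0)*conj(0)]
      = (1/12)[(9) + (3) + (0) + (0)] = 12/12 = 1
(Exp terms are combined using exp(i*s)*conj(exp(i*t)) = exp(i*(s-t)), and sums of them are collapsed using the identity that for every m > 1 the m distinct m-th roots of unity sum to 0, e.g. 1 + exp(2*I*pi/3) + exp(-2*I*pi/3) = 0.)
Hence the multiplicities are chi_4: 1. Dimension check: dim(chi_3)*dim(chi_4) = 1*3 = 3 and sum (mult * dim) = 1*3 = 3.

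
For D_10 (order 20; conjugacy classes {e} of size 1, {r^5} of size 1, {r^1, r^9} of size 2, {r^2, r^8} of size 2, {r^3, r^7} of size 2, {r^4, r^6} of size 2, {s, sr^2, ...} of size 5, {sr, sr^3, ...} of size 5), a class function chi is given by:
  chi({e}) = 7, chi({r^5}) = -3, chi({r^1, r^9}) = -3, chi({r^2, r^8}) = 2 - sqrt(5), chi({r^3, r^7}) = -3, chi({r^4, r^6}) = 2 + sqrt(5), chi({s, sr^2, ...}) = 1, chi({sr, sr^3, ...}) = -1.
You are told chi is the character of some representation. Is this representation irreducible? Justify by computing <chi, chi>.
Not irreducible (reducible): <chi, chi> = 7 > 1.

Details: <chi, chi> = (1/|G|) sum_C |C| * |chi(C)|^2 = (1/20)[1*|7|^2 + 1*|-3|^2 + 2*|-3|^2 + 2*|2 - sqrt(5)|^2 + 2*|-3|^2 + 2*|2 + sqrt(5)|^2 + 5*|1|^2 + 5*|-1|^2]
  = (1/20)[(49) + (9) + (18) + (18 - 8*sqrt(5)) + (18) + (8*sqrt(5) + 18) + (5) + (5)] = 140/20 = 7.
A character is irreducible iff <chi, chi> = 1, so this representation is reducible.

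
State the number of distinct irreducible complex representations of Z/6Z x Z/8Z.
48

Solution. The number of irreducible complex representations of a finite group equals its number of conjugacy classes. Z/6Z x Z/8Z is abelian of order 48, so every element is its own conjugacy class: 48 classes, so Z/6Z x Z/8Z (order 48) has exactly 48 irreducible complex representations.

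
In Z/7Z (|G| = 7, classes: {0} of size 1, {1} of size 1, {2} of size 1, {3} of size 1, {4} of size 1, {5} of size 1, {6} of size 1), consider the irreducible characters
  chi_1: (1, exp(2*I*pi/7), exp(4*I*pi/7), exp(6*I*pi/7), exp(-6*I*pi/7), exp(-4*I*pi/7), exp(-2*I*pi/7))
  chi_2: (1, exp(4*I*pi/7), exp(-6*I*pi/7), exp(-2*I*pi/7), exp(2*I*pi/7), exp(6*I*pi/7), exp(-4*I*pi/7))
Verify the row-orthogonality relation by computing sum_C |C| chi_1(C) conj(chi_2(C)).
Sum = 0; so <chi_1, chi_2> = 0 (distinct irreducibles are orthogonal).

Explanation: Compute term by term over conjugacy classes (|C| * chi_1(C) * conj(chi_2(C))):
  1*(1)*conj(1) + 1*(exp(2*I*pi/7))*conj(exp(4*I*pi/7)) + 1*(exp(4*I*pi/7))*conj(exp(-6*I*pi/7)) + 1*(exp(6*I*pi/7))*conj(exp(-2*I*pi/7)) + 1*(exp(-6*I*pi/7))*conj(exp(2*I*pi/7)) + 1*(exp(-4*I*pi/7))*conj(exp(6*I*pi/7)) + 1*(exp(-2*I*pi/7))*conj(exp(-4*I*pi/7))
  = (1) + (exp(-2*I*pi/7)) + (exp(-4*I*pi/7)) + (exp(-6*I*pi/7)) + (exp(6*I*pi/7)) + (exp(4*I*pi/7)) + (exp(2*I*pi/7))
  = 0.
(Exp terms are combined using exp(i*s)*conj(exp(i*t)) = exp(i*(s-t)), and sums of them are collapsed using the identity that for every m > 1 the m distinct m-th roots of unity sum to 0, e.g. 1 + exp(2*I*pi/3) + exp(-2*I*pi/3) = 0.)
Dividing by |G| = 7 gives 0/7 = 0, matching the row-orthogonality relation <chi_1, chi_2> = [chi_1 = chi_2].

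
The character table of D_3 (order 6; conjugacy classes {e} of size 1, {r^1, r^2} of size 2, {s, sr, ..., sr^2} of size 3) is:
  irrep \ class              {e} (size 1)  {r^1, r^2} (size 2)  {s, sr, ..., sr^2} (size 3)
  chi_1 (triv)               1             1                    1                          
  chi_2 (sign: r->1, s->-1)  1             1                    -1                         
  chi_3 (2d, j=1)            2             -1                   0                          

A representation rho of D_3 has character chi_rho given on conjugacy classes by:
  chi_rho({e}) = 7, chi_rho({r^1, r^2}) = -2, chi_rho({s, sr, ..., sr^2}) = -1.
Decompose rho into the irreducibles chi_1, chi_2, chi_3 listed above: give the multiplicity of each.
Multiplicities: chi_1: 0, chi_2: 1, chi_3: 3.

Explanation: Use <chi_rho, chi> = (1/|G|) sum_C |C| * chi_rho(C) * conj(chi(C)) with |G| = 6 for each irreducible chi in the table:
  <chi_rho, chi_1> = (1/6)[1*(7)*conj(1) + 2*(-2)*conj(1) + 3*(-1)*conj(1)]
      = (1/6)[(7) + (-4) + (-3)] = 0/6 = 0
  <chi_rho, chi_2> = (1/6)[1*(7)*conj(1) + 2*(-2)*conj(1) + 3*(-1)*conj(-1)]
      = (1/6)[(7) + (-4) + (3)] = 6/6 = 1
  <chi_rho, chi_3> = (1/6)[1*(7)*conj(2) + 2*(-2)*conj(-1) + 3*(-1)*conj(0)]
      = (1/6)[(14) + (4) + (0)] = 18/6 = 3
Dimension check: dim(rho) = sum (mult * dim) = 0*1 + 1*1 + 3*2 = 7 = chi_rho(e) = 7.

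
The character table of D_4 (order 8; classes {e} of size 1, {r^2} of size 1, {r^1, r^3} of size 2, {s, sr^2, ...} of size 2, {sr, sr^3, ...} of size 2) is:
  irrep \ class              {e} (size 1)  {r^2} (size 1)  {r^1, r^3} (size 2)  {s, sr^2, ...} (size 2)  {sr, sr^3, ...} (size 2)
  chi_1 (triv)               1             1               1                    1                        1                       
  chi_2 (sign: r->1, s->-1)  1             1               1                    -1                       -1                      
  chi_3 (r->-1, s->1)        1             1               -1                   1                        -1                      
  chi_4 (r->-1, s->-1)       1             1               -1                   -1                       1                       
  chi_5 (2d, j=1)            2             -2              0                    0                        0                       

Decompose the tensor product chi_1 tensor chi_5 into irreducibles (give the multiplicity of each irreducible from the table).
chi_1 tensor chi_5 = chi_5 (all other irreducibles have multiplicity 0).

Argument: The character of a tensor product is the pointwise product (chi_1 * chi_5)(C) = chi_1(C) * chi_5(C):
  {e}: (1)*(2), {r^2}: (1)*(-2), {r^1, r^3}: (1)*(0), {s, sr^2, ...}: (1)*(0), {sr, sr^3, ...}: (1)*(0)
so (chi_1 * chi_5) takes values
  {e} -> 2, {r^2} -> -2, {r^1, r^3} -> 0, {s, sr^2, ...} -> 0, {sr, sr^3, ...} -> 0.
Now take the inner product of this character with each irreducible chi from the table, <chi_1*chi_5, chi> = (1/8) sum_C |C| (chi_1*chi_5)(C) conj(chi(C)):
  <chi_1*chi_5, chi_1> = (1/8)[1*(2)*conj(1) + 1*(-2)*conj(1) + 2*(0)*conj(1) + 2*(0)*conj(1) + 2*(0)*conj(1)]
      = (1/8)[(2) + (-2) + (0) + (0) + (0)] = 0/8 = 0
  <chi_1*chi_5, chi_2> = (1/8)[1*(2)*conj(1) + 1*(-2)*conj(1) + 2*(0)*conj(1) + 2*(0)*conj(-1) + 2*(0)*conj(-1)]
      = (1/8)[(2) + (-2) + (0) + (0) + (0)] = 0/8 = 0
  <chi_1*chi_5, chi_3> = (1/8)[1*(2)*conj(1) + 1*(-2)*conj(1) + 2*(0)*conj(-1) + 2*(0)*conj(1) + 2*(0)*conj(-1)]
      = (1/8)[(2) + (-2) + (0) + (0) + (0)] = 0/8 = 0
  <chi_1*chi_5, chi_4> = (1/8)[1*(2)*conj(1) + 1*(-2)*conj(1) + 2*(0)*conj(-1) + 2*(0)*conj(-1) + 2*(0)*conj(1)]
      = (1/8)[(2) + (-2) + (0) + (0) + (0)] = 0/8 = 0
  <chi_1*chi_5, chi_5> = (1/8)[1*(2)*conj(2) + 1*(-2)*conj(-2) + 2*(0)*conj(0) + 2*(0)*conj(0) + 2*(0)*conj(0)]
      = (1/8)[(4) + (4) + (0) + (0) + (0)] = 8/8 = 1
Hence the multiplicities are chi_5: 1. Dimension check: dim(chi_1)*dim(chi_5) = 1*2 = 2 and sum (mult * dim) = 1*2 = 2.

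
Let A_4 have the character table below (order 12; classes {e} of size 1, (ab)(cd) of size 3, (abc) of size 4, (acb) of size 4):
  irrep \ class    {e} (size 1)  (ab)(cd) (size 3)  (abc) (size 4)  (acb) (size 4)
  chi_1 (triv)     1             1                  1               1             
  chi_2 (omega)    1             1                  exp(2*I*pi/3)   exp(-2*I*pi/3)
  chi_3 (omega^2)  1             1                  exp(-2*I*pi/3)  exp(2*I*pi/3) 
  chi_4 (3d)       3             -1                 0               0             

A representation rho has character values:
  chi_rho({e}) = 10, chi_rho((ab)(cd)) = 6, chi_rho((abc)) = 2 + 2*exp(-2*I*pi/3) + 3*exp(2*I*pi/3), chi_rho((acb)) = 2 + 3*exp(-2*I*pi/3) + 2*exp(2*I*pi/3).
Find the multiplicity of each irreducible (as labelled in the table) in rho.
Multiplicities: chi_1: 2, chi_2: 3, chi_3: 2, chi_4: 1.

Details: Use <chi_rho, chi> = (1/|G|) sum_C |C| * chi_rho(C) * conj(chi(C)) with |G| = 12 for each irreducible chi in the table:
  <chi_rho, chi_1> = (1/12)[1*(10)*conj(1) + 3*(6)*conj(1) + 4*(2 + 2*exp(-2*I*pi/3) + 3*exp(2*I*pi/3))*conj(1) + 4*(2 + 3*exp(-2*I*pi/3) + 2*exp(2*I*pi/3))*conj(1)]
      = (1/12)[(10) + (18) + (8 + 8*exp(-2*I*pi/3) + 12*exp(2*I*pi/3)) + (8 + 12*exp(-2*I*pi/3) + 8*exp(2*I*pi/3))] = 24/12 = 2
  <chi_rho, chi_2> = (1/12)[1*(10)*conj(1) + 3*(6)*conj(1) + 4*(2 + 2*exp(-2*I*pi/3) + 3*exp(2*I*pi/3))*conj(exp(2*I*pi/3)) + 4*(2 + 3*exp(-2*I*pi/3) + 2*exp(2*I*pi/3))*conj(exp(-2*I*pi/3))]
      = (1/12)[(10) + (18) + (4) + (4)] = 36/12 = 3
  <chi_rho, chi_3> = (1/12)[1*(10)*conj(1) + 3*(6)*conj(1) + 4*(2 + 2*exp(-2*I*pi/3) + 3*exp(2*I*pi/3))*conj(exp(-2*I*pi/3)) + 4*(2 + 3*exp(-2*I*pi/3) + 2*exp(2*I*pi/3))*conj(exp(2*I*pi/3))]
      = (1/12)[(10) + (18) + (8 + 12*exp(-2*I*pi/3) + 8*exp(2*I*pi/3)) + (8 + 8*exp(-2*I*pi/3) + 12*exp(2*I*pi/3))] = 24/12 = 2
  <chi_rho, chi_4> = (1/12)[1*(10)*conj(3) + 3*(6)*conj(-1) + 4*(2 + 2*exp(-2*I*pi/3) + 3*exp(2*I*pi/3))*conj(0) + 4*(2 + 3*exp(-2*I*pi/3) + 2*exp(2*I*pi/3))*conj(0)]
      = (1/12)[(30) + (-18) + (0) + (0)] = 12/12 = 1
(Exp terms are combined using exp(i*s)*conj(exp(i*t)) = exp(i*(s-t)), and sums of them are collapsed using the identity that for every m > 1 the m distinct m-th roots of unity sum to 0, e.g. 1 + exp(2*I*pi/3) + exp(-2*I*pi/3) = 0.)
Dimension check: dim(rho) = sum (mult * dim) = 2*1 + 3*1 + 2*1 + 1*3 = 10 = chi_rho(e) = 10.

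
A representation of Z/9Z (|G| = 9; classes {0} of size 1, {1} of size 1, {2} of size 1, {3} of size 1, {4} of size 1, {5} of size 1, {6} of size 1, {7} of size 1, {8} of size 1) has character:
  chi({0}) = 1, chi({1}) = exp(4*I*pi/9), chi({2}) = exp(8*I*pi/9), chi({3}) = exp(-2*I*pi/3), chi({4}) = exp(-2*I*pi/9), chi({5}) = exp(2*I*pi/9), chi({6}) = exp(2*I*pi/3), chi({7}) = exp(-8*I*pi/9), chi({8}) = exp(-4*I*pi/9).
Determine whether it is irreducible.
Irreducible: <chi, chi> = 1.

<chi, chi> = (1/|G|) sum_C |C| * |chi(C)|^2 = (1/9)[1*|1|^2 + 1*|exp(4*I*pi/9)|^2 + 1*|exp(8*I*pi/9)|^2 + 1*|exp(-2*I*pi/3)|^2 + 1*|exp(-2*I*pi/9)|^2 + 1*|exp(2*I*pi/9)|^2 + 1*|exp(2*I*pi/3)|^2 + 1*|exp(-8*I*pi/9)|^2 + 1*|exp(-4*I*pi/9)|^2]
  = (1/9)[(1) + (1) + (1) + (1) + (1) + (1) + (1) + (1) + (1)] = 9/9 = 1.
(Exp terms are combined using exp(i*s)*conj(exp(i*t)) = exp(i*(s-t)), and sums of them are collapsed using the identity that for every m > 1 the m distinct m-th roots of unity sum to 0, e.g. 1 + exp(2*I*pi/3) + exp(-2*I*pi/3) = 0.)
A character is irreducible iff <chi, chi> = 1, so this representation is irreducible.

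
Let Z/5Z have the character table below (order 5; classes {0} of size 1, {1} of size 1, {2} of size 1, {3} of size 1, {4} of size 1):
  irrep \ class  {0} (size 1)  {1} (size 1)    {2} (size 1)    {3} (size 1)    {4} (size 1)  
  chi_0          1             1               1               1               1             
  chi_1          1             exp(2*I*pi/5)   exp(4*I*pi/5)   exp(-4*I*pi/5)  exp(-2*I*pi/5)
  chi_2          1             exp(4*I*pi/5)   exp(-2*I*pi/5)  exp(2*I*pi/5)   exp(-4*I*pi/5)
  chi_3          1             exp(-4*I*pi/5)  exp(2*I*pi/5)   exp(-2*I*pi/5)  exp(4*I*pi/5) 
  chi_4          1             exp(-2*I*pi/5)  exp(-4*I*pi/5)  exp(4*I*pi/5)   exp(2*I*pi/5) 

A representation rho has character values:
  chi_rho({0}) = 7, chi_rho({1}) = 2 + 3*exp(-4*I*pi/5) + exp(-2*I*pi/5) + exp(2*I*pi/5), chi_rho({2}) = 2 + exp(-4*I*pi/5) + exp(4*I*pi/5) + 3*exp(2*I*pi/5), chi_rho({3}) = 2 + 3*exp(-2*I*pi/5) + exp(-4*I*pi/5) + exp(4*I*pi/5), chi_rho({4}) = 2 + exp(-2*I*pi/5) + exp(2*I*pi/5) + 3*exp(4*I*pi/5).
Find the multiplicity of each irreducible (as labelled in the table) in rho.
Multiplicities: chi_0: 2, chi_1: 1, chi_2: 0, chi_3: 3, chi_4: 1.

Justification: Use <chi_rho, chi> = (1/|G|) sum_C |C| * chi_rho(C) * conj(chi(C)) with |G| = 5 for each irreducible chi in the table:
  <chi_rho, chi_0> = (1/5)[1*(7)*conj(1) + 1*(2 + 3*exp(-4*I*pi/5) + exp(-2*I*pi/5) + exp(2*I*pi/5))*conj(1) + 1*(2 + exp(-4*I*pi/5) + exp(4*I*pi/5) + 3*exp(2*I*pi/5))*conj(1) + 1*(2 + 3*exp(-2*I*pi/5) + exp(-4*I*pi/5) + exp(4*I*pi/5))*conj(1) + 1*(2 + exp(-2*I*pi/5) + exp(2*I*pi/5) + 3*exp(4*I*pi/5))*conj(1)]
      = (1/5)[(7) + (2 + 3*exp(-4*I*pi/5) + exp(-2*I*pi/5) + exp(2*I*pi/5)) + (2 + exp(-4*I*pi/5) + exp(4*I*pi/5) + 3*exp(2*I*pi/5)) + (2 + 3*exp(-2*I*pi/5) + exp(-4*I*pi/5) + exp(4*I*pi/5)) + (2 + exp(-2*I*pi/5) + exp(2*I*pi/5) + 3*exp(4*I*pi/5))] = 10/5 = 2
  <chi_rho, chi_1> = (1/5)[1*(7)*conj(1) + 1*(2 + 3*exp(-4*I*pi/5) + exp(-2*I*pi/5) + exp(2*I*pi/5))*conj(exp(2*I*pi/5)) + 1*(2 + exp(-4*I*pi/5) + exp(4*I*pi/5) + 3*exp(2*I*pi/5))*conj(exp(4*I*pi/5)) + 1*(2 + 3*exp(-2*I*pi/5) + exp(-4*I*pi/5) + exp(4*I*pi/5))*conj(exp(-4*I*pi/5)) + 1*(2 + exp(-2*I*pi/5) + exp(2*I*pi/5) + 3*exp(4*I*pi/5))*conj(exp(-2*I*pi/5))]
      = (1/5)[(7) + (1 + 2*exp(-2*I*pi/5) + exp(-4*I*pi/5) + 3*exp(4*I*pi/5)) + (1 + 3*exp(-2*I*pi/5) + 2*exp(-4*I*pi/5) + exp(2*I*pi/5)) + (1 + exp(-2*I*pi/5) + 2*exp(4*I*pi/5) + 3*exp(2*I*pi/5)) + (1 + 3*exp(-4*I*pi/5) + exp(4*I*pi/5) + 2*exp(2*I*pi/5))] = 5/5 = 1
  <chi_rho, chi_2> = (1/5)[1*(7)*conj(1) + 1*(2 + 3*exp(-4*I*pi/5) + exp(-2*I*pi/5) + exp(2*I*pi/5))*conj(exp(4*I*pi/5)) + 1*(2 + exp(-4*I*pi/5) + exp(4*I*pi/5) + 3*exp(2*I*pi/5))*conj(exp(-2*I*pi/5)) + 1*(2 + 3*exp(-2*I*pi/5) + exp(-4*I*pi/5) + exp(4*I*pi/5))*conj(exp(2*I*pi/5)) + 1*(2 + exp(-2*I*pi/5) + exp(2*I*pi/5) + 3*exp(4*I*pi/5))*conj(exp(-4*I*pi/5))]
      = (1/5)[(7) + (2*exp(-4*I*pi/5) + exp(-2*I*pi/5) + exp(4*I*pi/5) + 3*exp(2*I*pi/5)) + (exp(-2*I*pi/5) + exp(-4*I*pi/5) + 3*exp(4*I*pi/5) + 2*exp(2*I*pi/5)) + (2*exp(-2*I*pi/5) + 3*exp(-4*I*pi/5) + exp(4*I*pi/5) + exp(2*I*pi/5)) + (3*exp(-2*I*pi/5) + exp(-4*I*pi/5) + exp(2*I*pi/5) + 2*exp(4*I*pi/5))] = 0/5 = 0
  <chi_rho, chi_3> = (1/5)[1*(7)*conj(1) + 1*(2 + 3*exp(-4*I*pi/5) + exp(-2*I*pi/5) + exp(2*I*pi/5))*conj(exp(-4*I*pi/5)) + 1*(2 + exp(-4*I*pi/5) + exp(4*I*pi/5) + 3*exp(2*I*pi/5))*conj(exp(2*I*pi/5)) + 1*(2 + 3*exp(-2*I*pi/5) + exp(-4*I*pi/5) + exp(4*I*pi/5))*conj(exp(-2*I*pi/5)) + 1*(2 + exp(-2*I*pi/5) + exp(2*I*pi/5) + 3*exp(4*I*pi/5))*conj(exp(4*I*pi/5))]
      = (1/5)[(7) + (3 + exp(-4*I*pi/5) + exp(2*I*pi/5) + 2*exp(4*I*pi/5)) + (3 + 2*exp(-2*I*pi/5) + exp(4*I*pi/5) + exp(2*I*pi/5)) + (3 + exp(-2*I*pi/5) + exp(-4*I*pi/5) + 2*exp(2*I*pi/5)) + (3 + 2*exp(-4*I*pi/5) + exp(-2*I*pi/5) + exp(4*I*pi/5))] = 15/5 = 3
  <chi_rho, chi_4> = (1/5)[1*(7)*conj(1) + 1*(2 + 3*exp(-4*I*pi/5) + exp(-2*I*pi/5) + exp(2*I*pi/5))*conj(exp(-2*I*pi/5)) + 1*(2 + exp(-4*I*pi/5) + exp(4*I*pi/5) + 3*exp(2*I*pi/5))*conj(exp(-4*I*pi/5)) + 1*(2 + 3*exp(-2*I*pi/5) + exp(-4*I*pi/5) + exp(4*I*pi/5))*conj(exp(4*I*pi/5)) + 1*(2 + exp(-2*I*pi/5) + exp(2*I*pi/5) + 3*exp(4*I*pi/5))*conj(exp(2*I*pi/5))]
      = (1/5)[(7) + (1 + 3*exp(-2*I*pi/5) + exp(4*I*pi/5) + 2*exp(2*I*pi/5)) + (1 + 3*exp(-4*I*pi/5) + exp(-2*I*pi/5) + 2*exp(4*I*pi/5)) + (1 + 2*exp(-4*I*pi/5) + exp(2*I*pi/5) + 3*exp(4*I*pi/5)) + (1 + 2*exp(-2*I*pi/5) + exp(-4*I*pi/5) + 3*exp(2*I*pi/5))] = 5/5 = 1
(Exp terms are combined using exp(i*s)*conj(exp(i*t)) = exp(i*(s-t)), and sums of them are collapsed using the identity that for every m > 1 the m distinct m-th roots of unity sum to 0, e.g. 1 + exp(2*I*pi/3) + exp(-2*I*pi/3) = 0.)
Dimension check: dim(rho) = sum (mult * dim) = 2*1 + 1*1 + 0*1 + 3*1 + 1*1 = 7 = chi_rho(e) = 7.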